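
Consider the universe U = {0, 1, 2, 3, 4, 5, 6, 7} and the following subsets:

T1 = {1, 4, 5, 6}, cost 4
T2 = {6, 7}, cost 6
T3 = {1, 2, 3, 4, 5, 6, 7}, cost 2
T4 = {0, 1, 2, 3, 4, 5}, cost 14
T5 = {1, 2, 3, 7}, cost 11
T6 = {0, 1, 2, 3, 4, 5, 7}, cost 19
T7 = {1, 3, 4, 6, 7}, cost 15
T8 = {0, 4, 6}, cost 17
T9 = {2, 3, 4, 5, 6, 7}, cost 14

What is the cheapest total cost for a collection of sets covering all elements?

16

T3, T4 cover every element at cost 2 + 14 = 16.
Any cover uses at least 2 sets; among all covering selections none totals below 16.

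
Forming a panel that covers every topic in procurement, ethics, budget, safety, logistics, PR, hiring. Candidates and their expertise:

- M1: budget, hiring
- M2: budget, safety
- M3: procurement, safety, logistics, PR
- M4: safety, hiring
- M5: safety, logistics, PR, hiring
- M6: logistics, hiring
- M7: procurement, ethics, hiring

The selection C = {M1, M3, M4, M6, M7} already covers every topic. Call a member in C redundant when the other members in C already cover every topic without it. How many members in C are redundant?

2

Drop M1: budget uncovered — not redundant.
Drop M3: PR uncovered — not redundant.
Drop M4: the rest still cover every topic — redundant.
Drop M6: the rest still cover every topic — redundant.
Drop M7: ethics uncovered — not redundant.
2 redundant: M4, M6.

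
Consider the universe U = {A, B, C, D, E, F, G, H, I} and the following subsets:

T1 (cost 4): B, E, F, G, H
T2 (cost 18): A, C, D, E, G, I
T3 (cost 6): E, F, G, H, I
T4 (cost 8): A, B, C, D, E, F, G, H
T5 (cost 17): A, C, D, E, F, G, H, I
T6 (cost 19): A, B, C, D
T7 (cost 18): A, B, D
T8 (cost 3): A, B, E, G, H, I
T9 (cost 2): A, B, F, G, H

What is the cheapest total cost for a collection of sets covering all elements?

11

T4, T8 cover every element at cost 8 + 3 = 11.
Any cover uses at least 2 sets; among all covering selections none totals below 11.
Greedy by coverage-per-cost would pick T9, T8, T4 for 13 — worse than the optimum 11.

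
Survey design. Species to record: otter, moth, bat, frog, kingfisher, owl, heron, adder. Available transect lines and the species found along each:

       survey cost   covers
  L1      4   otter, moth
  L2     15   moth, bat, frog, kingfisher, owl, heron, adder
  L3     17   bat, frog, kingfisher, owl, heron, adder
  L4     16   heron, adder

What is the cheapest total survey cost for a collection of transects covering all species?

L1, L2 cover every species at survey cost 4 + 15 = 19.
Any cover uses at least 2 transects; among all covering selections none totals below 19.

19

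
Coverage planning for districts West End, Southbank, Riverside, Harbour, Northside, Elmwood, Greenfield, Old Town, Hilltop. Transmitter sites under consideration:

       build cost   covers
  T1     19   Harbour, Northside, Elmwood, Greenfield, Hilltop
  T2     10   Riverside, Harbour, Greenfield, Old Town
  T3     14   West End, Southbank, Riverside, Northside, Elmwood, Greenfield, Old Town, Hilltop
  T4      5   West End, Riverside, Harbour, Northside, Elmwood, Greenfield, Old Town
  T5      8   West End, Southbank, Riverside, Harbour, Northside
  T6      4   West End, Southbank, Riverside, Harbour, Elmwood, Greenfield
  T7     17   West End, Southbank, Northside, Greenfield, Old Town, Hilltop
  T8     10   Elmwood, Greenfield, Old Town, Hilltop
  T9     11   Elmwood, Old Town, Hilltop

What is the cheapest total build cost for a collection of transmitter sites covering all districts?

T3, T6 cover every district at build cost 14 + 4 = 18.
Any cover uses at least 2 transmitter sites; among all covering selections none totals below 18.

18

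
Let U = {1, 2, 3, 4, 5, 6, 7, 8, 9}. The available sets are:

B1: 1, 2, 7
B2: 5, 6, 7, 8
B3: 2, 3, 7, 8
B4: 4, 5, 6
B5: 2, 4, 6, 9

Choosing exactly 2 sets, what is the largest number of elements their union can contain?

7

Choosing B2, B5 covers {2, 4, 5, 6, 7, 8, 9} — 7 elements.
No choice of 2 sets does better; here 1, 3 are left uncovered.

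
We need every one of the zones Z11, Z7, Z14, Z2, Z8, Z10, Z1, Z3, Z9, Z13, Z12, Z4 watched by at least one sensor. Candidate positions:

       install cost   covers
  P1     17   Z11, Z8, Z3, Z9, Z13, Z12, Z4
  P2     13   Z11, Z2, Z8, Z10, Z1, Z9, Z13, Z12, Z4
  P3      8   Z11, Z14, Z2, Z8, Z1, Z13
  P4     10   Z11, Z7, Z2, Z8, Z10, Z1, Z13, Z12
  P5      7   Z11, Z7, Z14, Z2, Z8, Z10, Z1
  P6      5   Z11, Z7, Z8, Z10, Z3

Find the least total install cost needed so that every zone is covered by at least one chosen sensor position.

P1, P5 cover every zone at install cost 17 + 7 = 24.
Any cover uses at least 2 sensor positions; among all covering selections none totals below 24.

24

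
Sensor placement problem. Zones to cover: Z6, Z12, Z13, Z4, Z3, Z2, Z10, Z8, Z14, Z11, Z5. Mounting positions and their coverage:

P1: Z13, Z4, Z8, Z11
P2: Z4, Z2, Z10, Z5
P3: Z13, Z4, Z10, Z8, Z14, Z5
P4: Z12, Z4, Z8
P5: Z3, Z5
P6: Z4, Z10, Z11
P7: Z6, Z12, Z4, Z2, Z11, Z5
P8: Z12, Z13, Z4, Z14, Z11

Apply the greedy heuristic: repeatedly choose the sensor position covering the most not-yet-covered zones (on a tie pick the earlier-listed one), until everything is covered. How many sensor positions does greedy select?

3

Pick 1: P3 covers 6 new zones (Z13, Z4, Z10, Z8, Z14, Z5).
Pick 2: P7 covers 4 new zones (Z6, Z12, Z2, Z11).
Pick 3: P5 covers 1 new zones (Z3).
Greedy uses 3 sensor positions.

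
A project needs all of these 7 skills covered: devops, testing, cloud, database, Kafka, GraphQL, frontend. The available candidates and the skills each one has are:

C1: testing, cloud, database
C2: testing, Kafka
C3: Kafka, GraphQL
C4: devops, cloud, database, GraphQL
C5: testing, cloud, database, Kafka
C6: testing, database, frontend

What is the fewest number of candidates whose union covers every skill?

C2, C4, C6 together cover {devops, testing, cloud, database, Kafka, GraphQL, frontend} — every skill.
No 2 of the 6 candidates cover everything (all 15 pairs fall short), so 3 is minimum.

3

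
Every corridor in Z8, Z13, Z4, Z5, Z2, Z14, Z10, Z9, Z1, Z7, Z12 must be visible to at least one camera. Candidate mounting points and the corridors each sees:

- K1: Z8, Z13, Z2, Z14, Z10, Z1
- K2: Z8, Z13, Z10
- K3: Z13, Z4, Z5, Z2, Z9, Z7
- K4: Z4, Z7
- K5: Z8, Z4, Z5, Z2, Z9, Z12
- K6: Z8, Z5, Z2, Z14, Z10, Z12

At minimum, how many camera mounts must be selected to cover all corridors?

3

K1, K3, K5 together cover {Z8, Z13, Z4, Z5, Z2, Z14, Z10, Z9, Z1, Z7, Z12} — every corridor.
No 2 of the 6 camera mounts cover everything (all 15 pairs fall short), so 3 is minimum.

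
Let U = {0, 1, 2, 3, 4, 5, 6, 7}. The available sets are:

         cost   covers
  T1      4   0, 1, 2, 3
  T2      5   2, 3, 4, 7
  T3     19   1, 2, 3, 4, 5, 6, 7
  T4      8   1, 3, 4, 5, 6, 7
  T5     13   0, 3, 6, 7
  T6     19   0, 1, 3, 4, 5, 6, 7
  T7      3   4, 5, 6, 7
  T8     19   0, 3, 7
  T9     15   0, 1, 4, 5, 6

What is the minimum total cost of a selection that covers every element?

7

T1, T7 cover every element at cost 4 + 3 = 7.
Any cover uses at least 2 sets; among all covering selections none totals below 7.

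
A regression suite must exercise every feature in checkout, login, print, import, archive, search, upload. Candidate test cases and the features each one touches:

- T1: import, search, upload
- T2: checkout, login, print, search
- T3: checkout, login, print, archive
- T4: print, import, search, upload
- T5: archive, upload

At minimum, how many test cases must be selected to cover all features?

2

T1, T3 together cover {checkout, login, print, import, archive, search, upload} — every feature.
No single test case contains all 7 features, so 2 is optimal.
Greedy (largest uncovered first) would take T2, T1, T3 — 3 test cases — but 2 suffice.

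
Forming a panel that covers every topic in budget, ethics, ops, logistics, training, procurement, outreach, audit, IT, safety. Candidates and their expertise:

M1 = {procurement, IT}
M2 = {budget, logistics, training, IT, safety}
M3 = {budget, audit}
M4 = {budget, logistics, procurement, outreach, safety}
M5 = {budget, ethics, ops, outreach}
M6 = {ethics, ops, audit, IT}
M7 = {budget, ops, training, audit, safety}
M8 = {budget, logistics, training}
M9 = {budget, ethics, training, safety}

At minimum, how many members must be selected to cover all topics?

3

M2, M4, M6 together cover {budget, ethics, ops, logistics, training, procurement, outreach, audit, IT, safety} — every topic.
No 2 of the 9 members cover everything (all 36 pairs fall short), so 3 is minimum.
Greedy (largest uncovered first) would take M2, M5, M1, M3 — 4 members — but 3 suffice.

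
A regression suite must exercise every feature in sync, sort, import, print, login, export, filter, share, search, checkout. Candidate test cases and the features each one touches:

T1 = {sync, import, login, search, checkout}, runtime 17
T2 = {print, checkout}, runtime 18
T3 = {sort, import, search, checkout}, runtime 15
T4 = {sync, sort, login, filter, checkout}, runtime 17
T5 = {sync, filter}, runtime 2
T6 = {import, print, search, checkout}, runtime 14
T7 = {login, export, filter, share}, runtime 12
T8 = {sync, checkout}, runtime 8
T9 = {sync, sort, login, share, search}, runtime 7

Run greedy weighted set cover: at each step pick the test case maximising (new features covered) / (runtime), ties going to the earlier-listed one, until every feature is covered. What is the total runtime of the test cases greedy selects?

35

Pick 1: T5 adds 2 new (sync, filter) at runtime 2 (ratio 2/2).
Pick 2: T9 adds 4 new (sort, login, share, search) at runtime 7 (ratio 4/7).
Pick 3: T6 adds 3 new (import, print, checkout) at runtime 14 (ratio 3/14).
Pick 4: T7 adds 1 new (export) at runtime 12 (ratio 1/12).
Greedy total runtime: 2 + 7 + 14 + 12 = 35. (The true optimum is 33, so greedy overshoots here.)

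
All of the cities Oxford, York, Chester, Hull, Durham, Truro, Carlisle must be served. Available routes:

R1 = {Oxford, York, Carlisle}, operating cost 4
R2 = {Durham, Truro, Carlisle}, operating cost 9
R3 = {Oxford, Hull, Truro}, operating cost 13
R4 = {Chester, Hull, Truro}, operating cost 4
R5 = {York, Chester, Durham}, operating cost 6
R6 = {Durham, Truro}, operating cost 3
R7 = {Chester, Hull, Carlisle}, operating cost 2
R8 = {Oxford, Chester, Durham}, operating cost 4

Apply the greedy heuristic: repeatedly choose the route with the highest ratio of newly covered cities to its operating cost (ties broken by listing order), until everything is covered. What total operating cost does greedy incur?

9

Pick 1: R7 adds 3 new (Chester, Hull, Carlisle) at operating cost 2 (ratio 3/2).
Pick 2: R6 adds 2 new (Durham, Truro) at operating cost 3 (ratio 2/3).
Pick 3: R1 adds 2 new (Oxford, York) at operating cost 4 (ratio 2/4).
Greedy total operating cost: 2 + 3 + 4 = 9.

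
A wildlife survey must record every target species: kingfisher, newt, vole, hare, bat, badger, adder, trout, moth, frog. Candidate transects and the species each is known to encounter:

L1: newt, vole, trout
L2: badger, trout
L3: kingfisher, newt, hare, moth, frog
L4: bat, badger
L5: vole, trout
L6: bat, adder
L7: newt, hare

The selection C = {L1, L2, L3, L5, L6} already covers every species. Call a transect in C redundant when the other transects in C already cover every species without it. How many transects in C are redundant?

2

Drop L1: the rest still cover every species — redundant.
Drop L2: badger uncovered — not redundant.
Drop L3: kingfisher, hare, moth, frog uncovered — not redundant.
Drop L5: the rest still cover every species — redundant.
Drop L6: bat, adder uncovered — not redundant.
2 redundant: L1, L5.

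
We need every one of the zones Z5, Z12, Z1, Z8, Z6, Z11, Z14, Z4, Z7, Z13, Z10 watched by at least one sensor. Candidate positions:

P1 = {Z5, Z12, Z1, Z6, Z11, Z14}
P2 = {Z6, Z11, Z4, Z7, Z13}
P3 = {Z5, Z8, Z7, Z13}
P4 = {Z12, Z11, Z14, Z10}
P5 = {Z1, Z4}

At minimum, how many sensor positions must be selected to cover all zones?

P1, P2, P3, P4 together cover {Z5, Z12, Z1, Z8, Z6, Z11, Z14, Z4, Z7, Z13, Z10} — every zone.
No 3 of the 5 sensor positions cover everything (all 10 triples fall short), so 4 is minimum.

4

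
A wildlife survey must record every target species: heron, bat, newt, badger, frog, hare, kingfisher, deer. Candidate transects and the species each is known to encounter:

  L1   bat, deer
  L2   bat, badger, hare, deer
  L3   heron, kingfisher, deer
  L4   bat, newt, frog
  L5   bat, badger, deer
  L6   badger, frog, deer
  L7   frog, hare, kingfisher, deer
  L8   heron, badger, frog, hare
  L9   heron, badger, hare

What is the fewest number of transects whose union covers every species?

3

L2, L3, L4 together cover {heron, bat, newt, badger, frog, hare, kingfisher, deer} — every species.
No 2 of the 9 transects cover everything (all 36 pairs fall short), so 3 is minimum.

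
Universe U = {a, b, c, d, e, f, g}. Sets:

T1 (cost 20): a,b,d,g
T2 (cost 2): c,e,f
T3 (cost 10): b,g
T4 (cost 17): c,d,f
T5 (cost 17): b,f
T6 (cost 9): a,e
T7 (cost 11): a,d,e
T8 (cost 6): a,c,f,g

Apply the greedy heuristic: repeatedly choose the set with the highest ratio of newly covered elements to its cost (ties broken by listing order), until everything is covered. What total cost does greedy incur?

Pick 1: T2 adds 3 new (c, e, f) at cost 2 (ratio 3/2).
Pick 2: T8 adds 2 new (a, g) at cost 6 (ratio 2/6).
Pick 3: T1 adds 2 new (b, d) at cost 20 (ratio 2/20).
Greedy total cost: 2 + 6 + 20 = 28. (The true optimum is 22, so greedy overshoots here.)

28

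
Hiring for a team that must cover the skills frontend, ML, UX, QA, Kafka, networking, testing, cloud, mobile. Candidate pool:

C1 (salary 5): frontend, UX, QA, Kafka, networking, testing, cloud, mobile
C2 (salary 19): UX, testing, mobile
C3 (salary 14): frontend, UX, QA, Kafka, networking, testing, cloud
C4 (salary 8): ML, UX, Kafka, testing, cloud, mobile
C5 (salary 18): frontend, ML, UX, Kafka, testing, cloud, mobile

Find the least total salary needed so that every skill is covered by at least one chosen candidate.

13

C1, C4 cover every skill at salary 5 + 8 = 13.
Any cover uses at least 2 candidates; among all covering selections none totals below 13.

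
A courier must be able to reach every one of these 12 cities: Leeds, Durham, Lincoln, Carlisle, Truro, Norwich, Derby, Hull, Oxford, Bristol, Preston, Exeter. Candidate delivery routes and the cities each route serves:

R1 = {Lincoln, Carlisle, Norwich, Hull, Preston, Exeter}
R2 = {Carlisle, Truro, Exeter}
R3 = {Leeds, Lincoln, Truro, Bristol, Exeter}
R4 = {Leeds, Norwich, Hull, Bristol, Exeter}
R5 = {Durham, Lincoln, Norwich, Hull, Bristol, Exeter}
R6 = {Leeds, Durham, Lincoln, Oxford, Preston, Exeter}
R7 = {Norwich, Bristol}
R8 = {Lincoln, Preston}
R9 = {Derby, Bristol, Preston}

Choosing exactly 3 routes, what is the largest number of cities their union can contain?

Choosing R1, R3, R6 covers {Leeds, Durham, Lincoln, Carlisle, Truro, Norwich, Hull, Oxford, Bristol, Preston, Exeter} — 11 cities.
No choice of 3 routes does better; here Derby is left uncovered.

11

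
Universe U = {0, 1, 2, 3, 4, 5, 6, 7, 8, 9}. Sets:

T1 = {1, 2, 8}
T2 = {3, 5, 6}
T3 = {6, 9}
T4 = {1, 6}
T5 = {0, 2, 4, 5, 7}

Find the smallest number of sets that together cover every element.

4

T1, T2, T3, T5 together cover {0, 1, 2, 3, 4, 5, 6, 7, 8, 9} — every element.
No 3 of the 5 sets cover everything (all 10 triples fall short), so 4 is minimum.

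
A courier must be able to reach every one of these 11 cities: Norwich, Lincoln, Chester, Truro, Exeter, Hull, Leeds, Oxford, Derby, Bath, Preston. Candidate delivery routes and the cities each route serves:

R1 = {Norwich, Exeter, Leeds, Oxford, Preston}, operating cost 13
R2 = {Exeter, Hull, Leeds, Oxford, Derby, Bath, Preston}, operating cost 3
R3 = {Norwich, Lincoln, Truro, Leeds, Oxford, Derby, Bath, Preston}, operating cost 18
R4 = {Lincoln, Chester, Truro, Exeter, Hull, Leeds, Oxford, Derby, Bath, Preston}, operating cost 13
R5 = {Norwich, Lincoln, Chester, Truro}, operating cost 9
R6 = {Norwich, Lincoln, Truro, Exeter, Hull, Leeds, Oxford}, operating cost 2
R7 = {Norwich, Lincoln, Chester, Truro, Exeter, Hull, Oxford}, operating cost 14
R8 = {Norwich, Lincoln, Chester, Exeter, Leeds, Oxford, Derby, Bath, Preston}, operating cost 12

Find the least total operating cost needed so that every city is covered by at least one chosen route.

12

R2, R5 cover every city at operating cost 3 + 9 = 12.
Any cover uses at least 2 routes; among all covering selections none totals below 12.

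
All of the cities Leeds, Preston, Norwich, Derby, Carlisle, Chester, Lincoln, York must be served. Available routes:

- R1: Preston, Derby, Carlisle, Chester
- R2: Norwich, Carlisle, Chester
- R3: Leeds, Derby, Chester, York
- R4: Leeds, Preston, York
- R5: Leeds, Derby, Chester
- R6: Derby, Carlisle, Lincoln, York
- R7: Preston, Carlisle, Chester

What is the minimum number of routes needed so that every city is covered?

R2, R4, R6 together cover {Leeds, Preston, Norwich, Derby, Carlisle, Chester, Lincoln, York} — every city.
No 2 of the 7 routes cover everything (all 21 pairs fall short), so 3 is minimum.
Greedy (largest uncovered first) would take R1, R3, R2, R6 — 4 routes — but 3 suffice.

3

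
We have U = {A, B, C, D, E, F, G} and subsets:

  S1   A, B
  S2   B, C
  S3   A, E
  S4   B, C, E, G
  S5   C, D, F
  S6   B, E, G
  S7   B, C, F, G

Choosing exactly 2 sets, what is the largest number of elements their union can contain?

6

Choosing S3, S7 covers {A, B, C, E, F, G} — 6 elements.
No choice of 2 sets does better; here D is left uncovered.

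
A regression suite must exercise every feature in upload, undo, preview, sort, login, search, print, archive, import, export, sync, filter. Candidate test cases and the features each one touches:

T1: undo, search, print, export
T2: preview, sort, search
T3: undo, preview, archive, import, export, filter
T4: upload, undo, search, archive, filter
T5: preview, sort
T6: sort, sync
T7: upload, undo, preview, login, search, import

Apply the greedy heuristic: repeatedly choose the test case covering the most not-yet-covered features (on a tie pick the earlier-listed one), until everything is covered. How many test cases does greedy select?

Pick 1: T3 covers 6 new features (undo, preview, archive, import, export, filter).
Pick 2: T7 covers 3 new features (upload, login, search).
Pick 3: T6 covers 2 new features (sort, sync).
Pick 4: T1 covers 1 new features (print).
Greedy uses 4 test cases.

4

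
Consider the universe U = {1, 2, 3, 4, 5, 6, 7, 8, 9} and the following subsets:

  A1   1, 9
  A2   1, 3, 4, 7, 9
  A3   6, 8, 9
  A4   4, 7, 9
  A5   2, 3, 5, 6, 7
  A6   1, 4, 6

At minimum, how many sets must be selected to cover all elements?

3

A2, A3, A5 together cover {1, 2, 3, 4, 5, 6, 7, 8, 9} — every element.
No 2 of the 6 sets cover everything (all 15 pairs fall short), so 3 is minimum.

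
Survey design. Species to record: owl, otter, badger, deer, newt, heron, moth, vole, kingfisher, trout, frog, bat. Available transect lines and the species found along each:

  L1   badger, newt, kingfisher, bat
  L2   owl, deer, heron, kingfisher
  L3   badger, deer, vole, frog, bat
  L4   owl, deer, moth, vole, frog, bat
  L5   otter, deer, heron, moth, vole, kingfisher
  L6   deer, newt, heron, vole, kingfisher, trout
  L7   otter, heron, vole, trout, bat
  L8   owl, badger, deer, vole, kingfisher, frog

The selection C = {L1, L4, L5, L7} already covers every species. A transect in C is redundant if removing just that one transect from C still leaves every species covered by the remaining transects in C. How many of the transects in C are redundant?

1

Drop L1: badger, newt uncovered — not redundant.
Drop L4: owl, frog uncovered — not redundant.
Drop L5: the rest still cover every species — redundant.
Drop L7: trout uncovered — not redundant.
1 redundant: L5.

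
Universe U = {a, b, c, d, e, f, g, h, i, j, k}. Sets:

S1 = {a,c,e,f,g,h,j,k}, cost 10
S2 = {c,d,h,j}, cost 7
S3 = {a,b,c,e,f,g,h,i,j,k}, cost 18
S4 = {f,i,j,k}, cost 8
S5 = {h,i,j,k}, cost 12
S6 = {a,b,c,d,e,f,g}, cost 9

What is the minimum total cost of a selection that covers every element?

S5, S6 cover every element at cost 12 + 9 = 21.
Any cover uses at least 2 sets; among all covering selections none totals below 21.
Greedy by coverage-per-cost would pick S1, S6, S4 for 27 — worse than the optimum 21.

21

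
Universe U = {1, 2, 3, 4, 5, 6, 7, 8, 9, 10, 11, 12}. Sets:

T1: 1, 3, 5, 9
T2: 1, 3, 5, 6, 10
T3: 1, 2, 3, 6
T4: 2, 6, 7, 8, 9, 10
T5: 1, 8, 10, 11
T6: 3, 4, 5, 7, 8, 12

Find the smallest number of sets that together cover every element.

3

T4, T5, T6 together cover {1, 2, 3, 4, 5, 6, 7, 8, 9, 10, 11, 12} — every element.
No 2 of the 6 sets cover everything (all 15 pairs fall short), so 3 is minimum.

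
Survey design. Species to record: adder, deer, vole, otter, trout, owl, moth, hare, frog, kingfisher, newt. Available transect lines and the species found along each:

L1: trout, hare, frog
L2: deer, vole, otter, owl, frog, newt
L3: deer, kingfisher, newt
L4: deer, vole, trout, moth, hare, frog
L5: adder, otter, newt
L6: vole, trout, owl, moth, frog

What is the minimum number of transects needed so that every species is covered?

L1, L3, L5, L6 together cover {adder, deer, vole, otter, trout, owl, moth, hare, frog, kingfisher, newt} — every species.
No 3 of the 6 transects cover everything (all 20 triples fall short), so 4 is minimum.

4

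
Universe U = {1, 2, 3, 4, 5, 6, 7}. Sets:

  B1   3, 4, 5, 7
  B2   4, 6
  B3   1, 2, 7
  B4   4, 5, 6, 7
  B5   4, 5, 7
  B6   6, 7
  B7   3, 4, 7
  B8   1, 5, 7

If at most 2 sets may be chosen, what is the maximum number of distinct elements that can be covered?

6

Choosing B1, B3 covers {1, 2, 3, 4, 5, 7} — 6 elements.
No choice of 2 sets does better; here 6 is left uncovered.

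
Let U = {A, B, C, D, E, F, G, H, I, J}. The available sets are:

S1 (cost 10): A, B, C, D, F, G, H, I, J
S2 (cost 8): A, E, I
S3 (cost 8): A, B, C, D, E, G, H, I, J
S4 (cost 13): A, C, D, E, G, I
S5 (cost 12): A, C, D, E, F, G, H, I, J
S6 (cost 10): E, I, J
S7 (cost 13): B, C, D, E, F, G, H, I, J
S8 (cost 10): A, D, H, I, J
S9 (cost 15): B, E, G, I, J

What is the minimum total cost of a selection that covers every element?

S1, S2 cover every element at cost 10 + 8 = 18.
Any cover uses at least 2 sets; among all covering selections none totals below 18.

18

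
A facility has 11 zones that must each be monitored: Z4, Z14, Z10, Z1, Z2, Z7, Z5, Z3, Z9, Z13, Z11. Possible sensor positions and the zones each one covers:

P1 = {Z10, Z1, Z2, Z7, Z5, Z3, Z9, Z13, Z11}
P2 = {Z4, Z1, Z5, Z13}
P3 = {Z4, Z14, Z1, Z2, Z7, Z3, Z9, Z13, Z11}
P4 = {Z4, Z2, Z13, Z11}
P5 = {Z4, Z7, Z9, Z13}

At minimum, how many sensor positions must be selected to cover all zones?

P1, P3 together cover {Z4, Z14, Z10, Z1, Z2, Z7, Z5, Z3, Z9, Z13, Z11} — every zone.
No single sensor position contains all 11 zones, so 2 is optimal.

2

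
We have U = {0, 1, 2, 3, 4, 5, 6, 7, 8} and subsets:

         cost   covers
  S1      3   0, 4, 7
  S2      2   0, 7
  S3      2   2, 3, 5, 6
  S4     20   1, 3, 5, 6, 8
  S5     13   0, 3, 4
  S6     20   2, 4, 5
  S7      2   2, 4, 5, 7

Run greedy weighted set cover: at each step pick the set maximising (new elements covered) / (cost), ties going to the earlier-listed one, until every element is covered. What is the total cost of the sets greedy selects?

Pick 1: S3 adds 4 new (2, 3, 5, 6) at cost 2 (ratio 4/2).
Pick 2: S1 adds 3 new (0, 4, 7) at cost 3 (ratio 3/3).
Pick 3: S4 adds 2 new (1, 8) at cost 20 (ratio 2/20).
Greedy total cost: 2 + 3 + 20 = 25. (The true optimum is 24, so greedy overshoots here.)

25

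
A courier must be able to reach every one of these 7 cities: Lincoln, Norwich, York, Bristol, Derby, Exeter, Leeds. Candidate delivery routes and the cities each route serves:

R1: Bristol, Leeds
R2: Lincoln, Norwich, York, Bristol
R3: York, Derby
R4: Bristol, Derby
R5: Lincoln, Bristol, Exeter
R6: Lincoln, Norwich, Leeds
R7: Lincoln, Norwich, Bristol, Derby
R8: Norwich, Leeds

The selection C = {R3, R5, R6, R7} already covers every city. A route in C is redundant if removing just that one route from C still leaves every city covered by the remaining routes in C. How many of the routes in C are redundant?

1

Drop R3: York uncovered — not redundant.
Drop R5: Exeter uncovered — not redundant.
Drop R6: Leeds uncovered — not redundant.
Drop R7: the rest still cover every city — redundant.
1 redundant: R7.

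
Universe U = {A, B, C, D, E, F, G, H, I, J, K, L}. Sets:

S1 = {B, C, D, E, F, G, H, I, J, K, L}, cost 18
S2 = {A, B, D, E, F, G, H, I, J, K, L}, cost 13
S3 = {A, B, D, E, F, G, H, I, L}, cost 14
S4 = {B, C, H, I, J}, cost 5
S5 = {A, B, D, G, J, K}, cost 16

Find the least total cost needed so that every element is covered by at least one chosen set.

18

S2, S4 cover every element at cost 13 + 5 = 18.
Any cover uses at least 2 sets; among all covering selections none totals below 18.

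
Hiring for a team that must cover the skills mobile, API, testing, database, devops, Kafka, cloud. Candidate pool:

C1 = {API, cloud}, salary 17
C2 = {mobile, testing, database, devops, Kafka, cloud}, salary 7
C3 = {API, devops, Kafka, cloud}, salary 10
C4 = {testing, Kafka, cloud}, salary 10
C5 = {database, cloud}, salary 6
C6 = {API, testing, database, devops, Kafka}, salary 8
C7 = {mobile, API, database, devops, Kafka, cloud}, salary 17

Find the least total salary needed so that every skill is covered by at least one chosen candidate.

C2, C6 cover every skill at salary 7 + 8 = 15.
Any cover uses at least 2 candidates; among all covering selections none totals below 15.

15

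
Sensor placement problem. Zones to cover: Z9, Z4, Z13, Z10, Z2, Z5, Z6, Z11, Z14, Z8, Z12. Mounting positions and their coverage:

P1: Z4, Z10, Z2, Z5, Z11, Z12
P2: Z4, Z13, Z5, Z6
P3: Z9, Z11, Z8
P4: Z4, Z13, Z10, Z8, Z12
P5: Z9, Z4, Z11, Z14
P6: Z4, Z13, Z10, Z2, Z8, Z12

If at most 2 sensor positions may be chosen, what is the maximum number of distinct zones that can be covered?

Choosing P5, P6 covers {Z9, Z4, Z13, Z10, Z2, Z11, Z14, Z8, Z12} — 9 zones.
No choice of 2 sensor positions does better; here Z5, Z6 are left uncovered.

9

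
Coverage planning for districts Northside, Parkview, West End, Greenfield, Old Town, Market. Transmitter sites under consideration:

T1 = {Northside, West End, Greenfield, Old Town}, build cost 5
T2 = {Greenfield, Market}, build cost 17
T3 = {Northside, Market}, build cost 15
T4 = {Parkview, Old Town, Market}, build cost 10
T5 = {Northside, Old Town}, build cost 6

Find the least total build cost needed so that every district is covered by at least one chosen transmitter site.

T1, T4 cover every district at build cost 5 + 10 = 15.
Any cover uses at least 2 transmitter sites; among all covering selections none totals below 15.

15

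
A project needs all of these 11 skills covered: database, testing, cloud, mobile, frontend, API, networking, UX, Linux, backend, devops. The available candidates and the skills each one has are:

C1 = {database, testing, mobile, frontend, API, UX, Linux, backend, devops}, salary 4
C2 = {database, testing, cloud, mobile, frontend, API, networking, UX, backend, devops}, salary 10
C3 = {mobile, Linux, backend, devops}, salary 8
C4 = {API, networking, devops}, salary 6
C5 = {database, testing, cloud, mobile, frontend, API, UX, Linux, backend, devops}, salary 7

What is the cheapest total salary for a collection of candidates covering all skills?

13

C4, C5 cover every skill at salary 6 + 7 = 13.
Any cover uses at least 2 candidates; among all covering selections none totals below 13.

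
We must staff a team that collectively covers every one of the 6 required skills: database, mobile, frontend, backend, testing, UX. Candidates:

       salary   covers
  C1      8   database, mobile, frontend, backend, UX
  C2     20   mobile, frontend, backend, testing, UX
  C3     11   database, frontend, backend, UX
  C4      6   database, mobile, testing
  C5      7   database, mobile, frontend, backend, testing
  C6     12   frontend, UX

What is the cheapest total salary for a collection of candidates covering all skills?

C1, C4 cover every skill at salary 8 + 6 = 14.
Any cover uses at least 2 candidates; among all covering selections none totals below 14.

14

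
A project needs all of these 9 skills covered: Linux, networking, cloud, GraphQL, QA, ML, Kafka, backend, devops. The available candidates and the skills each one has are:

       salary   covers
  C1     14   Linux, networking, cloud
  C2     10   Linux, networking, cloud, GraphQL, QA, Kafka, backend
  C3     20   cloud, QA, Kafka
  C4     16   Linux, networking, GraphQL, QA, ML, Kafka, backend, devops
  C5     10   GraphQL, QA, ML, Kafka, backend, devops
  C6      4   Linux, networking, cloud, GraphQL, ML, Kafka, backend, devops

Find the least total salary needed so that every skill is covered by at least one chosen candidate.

C2, C6 cover every skill at salary 10 + 4 = 14.
Any cover uses at least 2 candidates; among all covering selections none totals below 14.

14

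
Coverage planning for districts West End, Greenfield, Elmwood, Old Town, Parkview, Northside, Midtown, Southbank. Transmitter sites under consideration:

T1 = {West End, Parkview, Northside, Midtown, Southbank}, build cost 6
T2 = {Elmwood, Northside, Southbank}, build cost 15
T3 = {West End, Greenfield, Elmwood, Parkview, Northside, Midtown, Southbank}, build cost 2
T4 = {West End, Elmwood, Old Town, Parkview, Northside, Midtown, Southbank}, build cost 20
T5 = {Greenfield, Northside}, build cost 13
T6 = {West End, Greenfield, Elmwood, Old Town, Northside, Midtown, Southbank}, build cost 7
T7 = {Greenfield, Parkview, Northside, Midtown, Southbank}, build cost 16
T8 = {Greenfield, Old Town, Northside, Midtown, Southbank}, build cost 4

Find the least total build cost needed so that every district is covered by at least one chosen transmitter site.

T3, T8 cover every district at build cost 2 + 4 = 6.
Any cover uses at least 2 transmitter sites; among all covering selections none totals below 6.

6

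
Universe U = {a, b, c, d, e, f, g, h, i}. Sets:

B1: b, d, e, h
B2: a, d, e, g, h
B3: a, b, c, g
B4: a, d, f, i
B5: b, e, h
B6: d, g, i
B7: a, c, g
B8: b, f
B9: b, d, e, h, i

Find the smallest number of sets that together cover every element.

3

B1, B3, B4 together cover {a, b, c, d, e, f, g, h, i} — every element.
No 2 of the 9 sets cover everything (all 36 pairs fall short), so 3 is minimum.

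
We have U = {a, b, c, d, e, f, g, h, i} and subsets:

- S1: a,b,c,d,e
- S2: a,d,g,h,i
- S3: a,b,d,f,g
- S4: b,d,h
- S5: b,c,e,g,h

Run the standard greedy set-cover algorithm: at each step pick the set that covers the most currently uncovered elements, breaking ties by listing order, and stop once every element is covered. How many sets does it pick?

Pick 1: S1 covers 5 new elements (a, b, c, d, e).
Pick 2: S2 covers 3 new elements (g, h, i).
Pick 3: S3 covers 1 new elements (f).
Greedy uses 3 sets.

3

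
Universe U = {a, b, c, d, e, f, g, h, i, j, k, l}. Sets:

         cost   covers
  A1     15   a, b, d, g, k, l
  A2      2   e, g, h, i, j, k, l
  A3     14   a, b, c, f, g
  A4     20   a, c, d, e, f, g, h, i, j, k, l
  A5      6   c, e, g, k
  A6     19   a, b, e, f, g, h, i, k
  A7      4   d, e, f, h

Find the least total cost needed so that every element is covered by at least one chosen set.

A2, A3, A7 cover every element at cost 2 + 14 + 4 = 20.
Any cover uses at least 2 sets; among all covering selections none totals below 20.

20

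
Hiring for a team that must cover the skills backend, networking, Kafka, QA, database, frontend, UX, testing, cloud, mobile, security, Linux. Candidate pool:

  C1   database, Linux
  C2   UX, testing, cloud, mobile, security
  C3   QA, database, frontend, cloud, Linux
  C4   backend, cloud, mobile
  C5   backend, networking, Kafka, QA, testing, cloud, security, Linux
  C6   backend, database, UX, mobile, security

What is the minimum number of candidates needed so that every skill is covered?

3

C2, C3, C5 together cover {backend, networking, Kafka, QA, database, frontend, UX, testing, cloud, mobile, security, Linux} — every skill.
No 2 of the 6 candidates cover everything (all 15 pairs fall short), so 3 is minimum.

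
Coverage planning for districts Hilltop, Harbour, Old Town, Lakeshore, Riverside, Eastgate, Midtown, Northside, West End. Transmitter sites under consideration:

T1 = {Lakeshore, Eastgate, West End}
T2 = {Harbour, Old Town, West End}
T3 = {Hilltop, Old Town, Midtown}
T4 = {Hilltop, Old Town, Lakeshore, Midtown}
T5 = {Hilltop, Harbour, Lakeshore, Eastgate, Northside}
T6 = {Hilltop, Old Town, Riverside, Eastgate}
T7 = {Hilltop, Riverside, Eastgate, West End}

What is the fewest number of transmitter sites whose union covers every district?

3

T3, T5, T7 together cover {Hilltop, Harbour, Old Town, Lakeshore, Riverside, Eastgate, Midtown, Northside, West End} — every district.
No 2 of the 7 transmitter sites cover everything (all 21 pairs fall short), so 3 is minimum.
Greedy (largest uncovered first) would take T5, T2, T3, T6 — 4 transmitter sites — but 3 suffice.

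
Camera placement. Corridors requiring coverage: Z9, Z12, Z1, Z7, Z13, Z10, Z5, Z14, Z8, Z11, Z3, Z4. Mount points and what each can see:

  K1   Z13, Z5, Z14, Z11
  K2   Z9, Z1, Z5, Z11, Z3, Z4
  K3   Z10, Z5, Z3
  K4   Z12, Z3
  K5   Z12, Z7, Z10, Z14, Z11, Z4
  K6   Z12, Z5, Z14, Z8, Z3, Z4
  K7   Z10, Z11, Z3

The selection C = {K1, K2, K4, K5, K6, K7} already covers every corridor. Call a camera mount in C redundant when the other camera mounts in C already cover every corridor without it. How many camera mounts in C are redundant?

2

Drop K1: Z13 uncovered — not redundant.
Drop K2: Z9, Z1 uncovered — not redundant.
Drop K4: the rest still cover every corridor — redundant.
Drop K5: Z7 uncovered — not redundant.
Drop K6: Z8 uncovered — not redundant.
Drop K7: the rest still cover every corridor — redundant.
2 redundant: K4, K7.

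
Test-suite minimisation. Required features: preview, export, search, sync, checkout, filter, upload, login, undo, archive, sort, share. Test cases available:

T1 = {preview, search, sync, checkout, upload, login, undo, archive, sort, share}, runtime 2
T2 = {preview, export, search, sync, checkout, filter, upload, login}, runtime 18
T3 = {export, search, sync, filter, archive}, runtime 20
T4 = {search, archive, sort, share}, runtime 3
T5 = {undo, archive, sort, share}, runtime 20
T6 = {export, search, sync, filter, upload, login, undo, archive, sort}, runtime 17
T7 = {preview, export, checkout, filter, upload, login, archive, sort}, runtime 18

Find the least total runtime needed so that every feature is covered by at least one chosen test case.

19

T1, T6 cover every feature at runtime 2 + 17 = 19.
Any cover uses at least 2 test cases; among all covering selections none totals below 19.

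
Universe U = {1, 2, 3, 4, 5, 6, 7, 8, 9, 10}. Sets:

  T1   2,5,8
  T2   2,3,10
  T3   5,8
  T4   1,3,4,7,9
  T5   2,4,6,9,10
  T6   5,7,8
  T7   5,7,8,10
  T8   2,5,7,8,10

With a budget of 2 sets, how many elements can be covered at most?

9

Choosing T4, T8 covers {1, 2, 3, 4, 5, 7, 8, 9, 10} — 9 elements.
No choice of 2 sets does better; here 6 is left uncovered.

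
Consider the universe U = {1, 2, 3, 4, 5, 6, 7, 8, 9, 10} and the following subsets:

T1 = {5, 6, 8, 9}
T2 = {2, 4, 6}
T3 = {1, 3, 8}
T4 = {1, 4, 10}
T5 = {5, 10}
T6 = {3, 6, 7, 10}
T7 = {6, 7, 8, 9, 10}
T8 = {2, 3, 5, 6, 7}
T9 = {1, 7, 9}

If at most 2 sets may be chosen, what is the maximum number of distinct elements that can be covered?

Choosing T4, T8 covers {1, 2, 3, 4, 5, 6, 7, 10} — 8 elements.
No choice of 2 sets does better; here 8, 9 are left uncovered.

8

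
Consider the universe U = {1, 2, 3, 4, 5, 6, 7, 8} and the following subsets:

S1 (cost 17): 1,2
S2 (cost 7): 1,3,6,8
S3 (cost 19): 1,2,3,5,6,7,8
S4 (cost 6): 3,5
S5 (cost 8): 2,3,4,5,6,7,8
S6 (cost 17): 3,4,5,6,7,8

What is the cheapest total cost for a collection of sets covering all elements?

S2, S5 cover every element at cost 7 + 8 = 15.
Any cover uses at least 2 sets; among all covering selections none totals below 15.

15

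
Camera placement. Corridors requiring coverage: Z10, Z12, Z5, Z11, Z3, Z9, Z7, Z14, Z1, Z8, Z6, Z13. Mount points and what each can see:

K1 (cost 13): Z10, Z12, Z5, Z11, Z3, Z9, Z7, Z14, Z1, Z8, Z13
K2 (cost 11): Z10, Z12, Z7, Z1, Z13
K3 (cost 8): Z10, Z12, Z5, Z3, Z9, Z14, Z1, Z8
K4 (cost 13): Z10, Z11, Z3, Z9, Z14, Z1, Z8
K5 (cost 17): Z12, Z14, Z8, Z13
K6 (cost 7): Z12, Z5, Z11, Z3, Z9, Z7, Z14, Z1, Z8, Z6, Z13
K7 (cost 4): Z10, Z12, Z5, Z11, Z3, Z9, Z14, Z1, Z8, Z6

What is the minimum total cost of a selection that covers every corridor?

11

K6, K7 cover every corridor at cost 7 + 4 = 11.
Any cover uses at least 2 camera mounts; among all covering selections none totals below 11.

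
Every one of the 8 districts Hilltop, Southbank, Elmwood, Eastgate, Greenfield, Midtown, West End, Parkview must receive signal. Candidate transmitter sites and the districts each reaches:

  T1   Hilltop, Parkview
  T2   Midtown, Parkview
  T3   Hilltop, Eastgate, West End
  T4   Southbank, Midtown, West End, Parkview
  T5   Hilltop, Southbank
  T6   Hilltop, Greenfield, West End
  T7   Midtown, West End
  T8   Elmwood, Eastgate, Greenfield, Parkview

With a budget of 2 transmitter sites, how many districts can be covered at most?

7

Choosing T4, T8 covers {Southbank, Elmwood, Eastgate, Greenfield, Midtown, West End, Parkview} — 7 districts.
No choice of 2 transmitter sites does better; here Hilltop is left uncovered.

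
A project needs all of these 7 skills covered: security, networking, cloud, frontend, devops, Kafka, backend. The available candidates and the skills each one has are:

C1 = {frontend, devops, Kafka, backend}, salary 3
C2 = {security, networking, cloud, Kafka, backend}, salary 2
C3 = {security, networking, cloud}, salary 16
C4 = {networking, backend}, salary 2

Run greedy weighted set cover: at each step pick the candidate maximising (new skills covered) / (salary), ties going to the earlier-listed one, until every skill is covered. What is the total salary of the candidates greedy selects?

Pick 1: C2 adds 5 new (security, networking, cloud, Kafka, backend) at salary 2 (ratio 5/2).
Pick 2: C1 adds 2 new (frontend, devops) at salary 3 (ratio 2/3).
Greedy total salary: 2 + 3 = 5.

5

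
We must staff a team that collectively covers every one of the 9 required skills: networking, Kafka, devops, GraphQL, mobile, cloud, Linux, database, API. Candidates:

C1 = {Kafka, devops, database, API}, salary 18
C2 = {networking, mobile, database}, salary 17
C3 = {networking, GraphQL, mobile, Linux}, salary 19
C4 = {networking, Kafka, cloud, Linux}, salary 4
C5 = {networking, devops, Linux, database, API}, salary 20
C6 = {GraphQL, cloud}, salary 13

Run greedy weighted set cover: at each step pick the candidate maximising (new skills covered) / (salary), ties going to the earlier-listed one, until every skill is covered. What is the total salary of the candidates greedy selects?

Pick 1: C4 adds 4 new (networking, Kafka, cloud, Linux) at salary 4 (ratio 4/4).
Pick 2: C1 adds 3 new (devops, database, API) at salary 18 (ratio 3/18).
Pick 3: C3 adds 2 new (GraphQL, mobile) at salary 19 (ratio 2/19).
Greedy total salary: 4 + 18 + 19 = 41.

41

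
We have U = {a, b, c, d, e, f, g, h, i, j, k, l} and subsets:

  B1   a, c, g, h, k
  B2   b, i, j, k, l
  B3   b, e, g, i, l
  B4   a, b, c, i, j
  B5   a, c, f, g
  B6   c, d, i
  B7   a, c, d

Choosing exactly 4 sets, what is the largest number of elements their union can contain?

11

Choosing B1, B2, B3, B5 covers {a, b, c, e, f, g, h, i, j, k, l} — 11 elements.
No choice of 4 sets does better; here d is left uncovered.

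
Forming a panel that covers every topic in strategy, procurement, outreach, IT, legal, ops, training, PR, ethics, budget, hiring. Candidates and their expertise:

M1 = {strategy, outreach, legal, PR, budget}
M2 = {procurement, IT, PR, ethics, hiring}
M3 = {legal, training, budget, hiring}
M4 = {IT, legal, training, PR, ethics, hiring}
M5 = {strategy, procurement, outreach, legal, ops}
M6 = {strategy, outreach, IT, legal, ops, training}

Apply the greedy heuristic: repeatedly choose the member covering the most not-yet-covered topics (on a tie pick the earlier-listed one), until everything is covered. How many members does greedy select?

3

Pick 1: M4 covers 6 new topics (IT, legal, training, PR, ethics, hiring).
Pick 2: M5 covers 4 new topics (strategy, procurement, outreach, ops).
Pick 3: M1 covers 1 new topics (budget).
Greedy uses 3 members.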